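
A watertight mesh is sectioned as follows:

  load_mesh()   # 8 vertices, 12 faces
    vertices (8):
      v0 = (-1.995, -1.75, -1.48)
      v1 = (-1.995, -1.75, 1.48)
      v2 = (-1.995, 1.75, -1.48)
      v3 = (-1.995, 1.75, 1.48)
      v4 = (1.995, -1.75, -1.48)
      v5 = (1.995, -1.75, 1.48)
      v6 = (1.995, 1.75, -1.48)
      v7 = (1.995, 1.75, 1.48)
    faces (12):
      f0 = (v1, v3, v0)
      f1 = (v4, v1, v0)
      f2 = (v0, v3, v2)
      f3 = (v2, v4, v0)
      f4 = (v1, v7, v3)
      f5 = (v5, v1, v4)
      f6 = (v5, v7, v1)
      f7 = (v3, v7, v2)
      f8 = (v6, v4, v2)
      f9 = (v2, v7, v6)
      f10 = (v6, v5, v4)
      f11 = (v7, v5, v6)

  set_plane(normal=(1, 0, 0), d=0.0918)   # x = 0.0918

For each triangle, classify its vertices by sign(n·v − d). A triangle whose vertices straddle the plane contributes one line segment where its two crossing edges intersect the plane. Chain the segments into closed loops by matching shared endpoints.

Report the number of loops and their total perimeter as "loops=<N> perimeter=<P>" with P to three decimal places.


Straddling triangles (8 of 12):
  (v4,v1,v0) [+--] → (0.0918, -1.75, -0.0681023)–(0.0918, -1.75, -1.48)  len=1.4119
  (v2,v4,v0) [-+-] → (0.0918, -0.0805263, -1.48)–(0.0918, -1.75, -1.48)  len=1.6695
  (v1,v7,v3) [-+-] → (0.0918, 0.0805263, 1.48)–(0.0918, 1.75, 1.48)  len=1.6695
  (v5,v1,v4) [+-+] → (0.0918, -1.75, 1.48)–(0.0918, -1.75, -0.0681023)  len=1.5481
  (v5,v7,v1) [++-] → (0.0918, 0.0805263, 1.48)–(0.0918, -1.75, 1.48)  len=1.8305
  (v3,v7,v2) [-+-] → (0.0918, 1.75, 1.48)–(0.0918, 1.75, 0.0681023)  len=1.4119
  (v6,v4,v2) [++-] → (0.0918, -0.0805263, -1.48)–(0.0918, 1.75, -1.48)  len=1.8305
  (v2,v7,v6) [-++] → (0.0918, 1.75, 0.0681023)–(0.0918, 1.75, -1.48)  len=1.5481

Chained into 1 loop(s):
  loop 1: 8 segments, perimeter = 12.9200
Total perimeter = 12.920

loops=1 perimeter=12.920


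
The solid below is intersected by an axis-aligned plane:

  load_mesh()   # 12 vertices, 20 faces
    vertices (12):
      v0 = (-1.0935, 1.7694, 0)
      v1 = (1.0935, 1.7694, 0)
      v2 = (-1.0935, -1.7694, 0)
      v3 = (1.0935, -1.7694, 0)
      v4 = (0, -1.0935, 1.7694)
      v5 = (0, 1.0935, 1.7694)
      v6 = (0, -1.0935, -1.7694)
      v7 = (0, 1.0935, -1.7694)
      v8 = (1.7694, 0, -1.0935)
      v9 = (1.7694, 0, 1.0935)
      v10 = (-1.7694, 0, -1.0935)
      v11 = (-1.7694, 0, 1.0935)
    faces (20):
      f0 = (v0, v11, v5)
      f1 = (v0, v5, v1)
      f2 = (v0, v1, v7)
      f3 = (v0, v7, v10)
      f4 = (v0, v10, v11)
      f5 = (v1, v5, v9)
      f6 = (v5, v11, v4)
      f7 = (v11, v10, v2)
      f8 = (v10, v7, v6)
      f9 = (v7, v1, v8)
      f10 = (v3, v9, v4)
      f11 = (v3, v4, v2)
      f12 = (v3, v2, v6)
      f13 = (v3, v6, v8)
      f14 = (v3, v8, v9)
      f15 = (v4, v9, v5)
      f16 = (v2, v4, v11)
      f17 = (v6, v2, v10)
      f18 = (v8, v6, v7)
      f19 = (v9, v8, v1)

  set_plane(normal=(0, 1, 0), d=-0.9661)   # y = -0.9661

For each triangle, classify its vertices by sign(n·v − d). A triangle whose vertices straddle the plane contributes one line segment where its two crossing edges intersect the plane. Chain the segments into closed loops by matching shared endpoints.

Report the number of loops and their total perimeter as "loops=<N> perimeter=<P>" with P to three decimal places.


Straddling triangles (10 of 20):
  (v5,v11,v4) [++-] → (-0.206147, -0.9661, 1.69065)–(0, -0.9661, 1.7694)  len=0.2207
  (v11,v10,v2) [++-] → (-1.40036, -0.9661, -0.496444)–(-1.40036, -0.9661, 0.496444)  len=0.9929
  (v10,v7,v6) [++-] → (0, -0.9661, -1.7694)–(-0.206147, -0.9661, -1.69065)  len=0.2207
  (v3,v9,v4) [-+-] → (1.40036, -0.9661, 0.496444)–(0.206147, -0.9661, 1.69065)  len=1.6889
  (v3,v6,v8) [--+] → (0.206147, -0.9661, -1.69065)–(1.40036, -0.9661, -0.496444)  len=1.6889
  (v3,v8,v9) [-++] → (1.40036, -0.9661, -0.496444)–(1.40036, -0.9661, 0.496444)  len=0.9929
  (v4,v9,v5) [-++] → (0.206147, -0.9661, 1.69065)–(0, -0.9661, 1.7694)  len=0.2207
  (v2,v4,v11) [--+] → (-0.206147, -0.9661, 1.69065)–(-1.40036, -0.9661, 0.496444)  len=1.6889
  (v6,v2,v10) [--+] → (-1.40036, -0.9661, -0.496444)–(-0.206147, -0.9661, -1.69065)  len=1.6889
  (v8,v6,v7) [+-+] → (0.206147, -0.9661, -1.69065)–(0, -0.9661, -1.7694)  len=0.2207

Chained into 1 loop(s):
  loop 1: 10 segments, perimeter = 9.6239
Total perimeter = 9.624

loops=1 perimeter=9.624


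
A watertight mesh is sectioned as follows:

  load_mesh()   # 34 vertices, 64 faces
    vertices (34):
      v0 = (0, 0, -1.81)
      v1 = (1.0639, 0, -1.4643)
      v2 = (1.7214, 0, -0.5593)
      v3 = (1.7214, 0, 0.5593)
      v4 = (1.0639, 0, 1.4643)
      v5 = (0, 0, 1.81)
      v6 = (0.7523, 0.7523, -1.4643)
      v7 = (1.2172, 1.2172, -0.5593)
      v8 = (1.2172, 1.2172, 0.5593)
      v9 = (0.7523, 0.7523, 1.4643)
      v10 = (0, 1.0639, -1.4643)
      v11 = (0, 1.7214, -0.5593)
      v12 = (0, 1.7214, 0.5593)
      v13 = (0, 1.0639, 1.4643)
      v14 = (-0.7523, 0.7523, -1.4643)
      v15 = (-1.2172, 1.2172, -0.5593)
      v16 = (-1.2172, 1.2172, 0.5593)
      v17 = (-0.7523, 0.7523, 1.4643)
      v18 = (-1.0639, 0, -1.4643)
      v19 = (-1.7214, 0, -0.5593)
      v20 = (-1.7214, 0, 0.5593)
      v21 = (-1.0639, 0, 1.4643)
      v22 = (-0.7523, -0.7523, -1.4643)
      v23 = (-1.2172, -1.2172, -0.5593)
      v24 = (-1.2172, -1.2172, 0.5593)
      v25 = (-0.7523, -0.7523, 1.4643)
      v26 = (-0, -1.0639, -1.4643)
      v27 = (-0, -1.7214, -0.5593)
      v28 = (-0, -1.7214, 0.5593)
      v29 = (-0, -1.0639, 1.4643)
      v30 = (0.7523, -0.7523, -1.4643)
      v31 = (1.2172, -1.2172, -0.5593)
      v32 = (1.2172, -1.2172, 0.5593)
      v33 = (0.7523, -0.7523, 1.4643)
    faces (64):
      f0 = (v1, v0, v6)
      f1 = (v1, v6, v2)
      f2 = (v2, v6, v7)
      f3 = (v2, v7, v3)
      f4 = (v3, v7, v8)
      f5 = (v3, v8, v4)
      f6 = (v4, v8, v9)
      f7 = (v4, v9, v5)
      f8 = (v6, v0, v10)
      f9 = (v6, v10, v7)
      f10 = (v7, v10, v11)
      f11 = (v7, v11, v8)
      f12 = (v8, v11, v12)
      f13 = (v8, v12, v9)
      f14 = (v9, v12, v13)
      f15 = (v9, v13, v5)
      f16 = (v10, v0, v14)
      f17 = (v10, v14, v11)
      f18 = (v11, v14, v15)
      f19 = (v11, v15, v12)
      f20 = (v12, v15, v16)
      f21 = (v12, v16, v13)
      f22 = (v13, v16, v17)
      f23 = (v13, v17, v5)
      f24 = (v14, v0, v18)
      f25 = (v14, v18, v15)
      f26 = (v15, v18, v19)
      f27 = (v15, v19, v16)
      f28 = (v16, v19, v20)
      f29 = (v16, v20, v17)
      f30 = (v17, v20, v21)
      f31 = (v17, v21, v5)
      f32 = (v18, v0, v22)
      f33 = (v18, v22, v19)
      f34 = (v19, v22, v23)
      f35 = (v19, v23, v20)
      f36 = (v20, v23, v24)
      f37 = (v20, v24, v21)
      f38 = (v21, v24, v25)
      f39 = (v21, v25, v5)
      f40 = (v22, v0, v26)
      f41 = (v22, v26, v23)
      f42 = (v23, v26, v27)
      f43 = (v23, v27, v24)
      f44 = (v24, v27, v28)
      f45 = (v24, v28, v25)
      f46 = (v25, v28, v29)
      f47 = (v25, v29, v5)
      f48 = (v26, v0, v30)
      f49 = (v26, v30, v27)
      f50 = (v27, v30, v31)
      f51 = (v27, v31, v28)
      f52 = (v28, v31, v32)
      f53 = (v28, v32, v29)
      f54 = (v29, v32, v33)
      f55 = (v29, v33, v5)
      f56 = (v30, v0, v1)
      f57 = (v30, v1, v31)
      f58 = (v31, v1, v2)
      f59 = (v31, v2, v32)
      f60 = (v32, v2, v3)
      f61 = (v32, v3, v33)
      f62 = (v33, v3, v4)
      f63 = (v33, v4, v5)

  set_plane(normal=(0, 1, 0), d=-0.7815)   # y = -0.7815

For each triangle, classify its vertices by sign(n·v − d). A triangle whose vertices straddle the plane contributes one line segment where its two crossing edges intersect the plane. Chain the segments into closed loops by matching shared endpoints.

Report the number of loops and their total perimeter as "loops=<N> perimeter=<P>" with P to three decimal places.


Straddling triangles (20 of 64):
  (v19,v22,v23) [++-] → (-0.7815, -0.7815, -1.40746)–(-1.39768, -0.7815, -0.5593)  len=1.0484
  (v19,v23,v20) [+-+] → (-1.39768, -0.7815, -0.5593)–(-1.39768, -0.7815, -0.158894)  len=0.4004
  (v20,v23,v24) [+--] → (-1.39768, -0.7815, -0.158894)–(-1.39768, -0.7815, 0.5593)  len=0.7182
  (v20,v24,v21) [+-+] → (-1.39768, -0.7815, 0.5593)–(-1.16233, -0.7815, 0.883247)  len=0.4004
  (v21,v24,v25) [+-+] → (-1.16233, -0.7815, 0.883247)–(-0.7815, -0.7815, 1.40746)  len=0.6479
  (v22,v0,v26) [++-] → (0, -0.7815, -1.55606)–(-0.681802, -0.7815, -1.4643)  len=0.6879
  (v22,v26,v23) [+--] → (-0.681802, -0.7815, -1.4643)–(-0.7815, -0.7815, -1.40746)  len=0.1148
  (v24,v28,v25) [--+] → (-0.729632, -0.7815, 1.43703)–(-0.7815, -0.7815, 1.40746)  len=0.0597
  (v25,v28,v29) [+--] → (-0.729632, -0.7815, 1.43703)–(-0.681802, -0.7815, 1.4643)  len=0.0551
  (v25,v29,v5) [+-+] → (-0.681802, -0.7815, 1.4643)–(0, -0.7815, 1.55606)  len=0.6879
  (v26,v0,v30) [-++] → (0, -0.7815, -1.55606)–(0.681802, -0.7815, -1.4643)  len=0.6879
  (v26,v30,v27) [-+-] → (0.681802, -0.7815, -1.4643)–(0.729632, -0.7815, -1.43703)  len=0.0551
  (v27,v30,v31) [-+-] → (0.729632, -0.7815, -1.43703)–(0.7815, -0.7815, -1.40746)  len=0.0597
  (v29,v32,v33) [--+] → (0.7815, -0.7815, 1.40746)–(0.681802, -0.7815, 1.4643)  len=0.1148
  (v29,v33,v5) [-++] → (0.681802, -0.7815, 1.4643)–(0, -0.7815, 1.55606)  len=0.6879
  (v30,v1,v31) [++-] → (1.16233, -0.7815, -0.883247)–(0.7815, -0.7815, -1.40746)  len=0.6479
  (v31,v1,v2) [-++] → (1.16233, -0.7815, -0.883247)–(1.39768, -0.7815, -0.5593)  len=0.4004
  (v31,v2,v32) [-+-] → (1.39768, -0.7815, -0.5593)–(1.39768, -0.7815, 0.158894)  len=0.7182
  (v32,v2,v3) [-++] → (1.39768, -0.7815, 0.158894)–(1.39768, -0.7815, 0.5593)  len=0.4004
  (v32,v3,v33) [-++] → (1.39768, -0.7815, 0.5593)–(0.7815, -0.7815, 1.40746)  len=1.0484

Chained into 1 loop(s):
  loop 1: 20 segments, perimeter = 9.6415
Total perimeter = 9.641

loops=1 perimeter=9.641


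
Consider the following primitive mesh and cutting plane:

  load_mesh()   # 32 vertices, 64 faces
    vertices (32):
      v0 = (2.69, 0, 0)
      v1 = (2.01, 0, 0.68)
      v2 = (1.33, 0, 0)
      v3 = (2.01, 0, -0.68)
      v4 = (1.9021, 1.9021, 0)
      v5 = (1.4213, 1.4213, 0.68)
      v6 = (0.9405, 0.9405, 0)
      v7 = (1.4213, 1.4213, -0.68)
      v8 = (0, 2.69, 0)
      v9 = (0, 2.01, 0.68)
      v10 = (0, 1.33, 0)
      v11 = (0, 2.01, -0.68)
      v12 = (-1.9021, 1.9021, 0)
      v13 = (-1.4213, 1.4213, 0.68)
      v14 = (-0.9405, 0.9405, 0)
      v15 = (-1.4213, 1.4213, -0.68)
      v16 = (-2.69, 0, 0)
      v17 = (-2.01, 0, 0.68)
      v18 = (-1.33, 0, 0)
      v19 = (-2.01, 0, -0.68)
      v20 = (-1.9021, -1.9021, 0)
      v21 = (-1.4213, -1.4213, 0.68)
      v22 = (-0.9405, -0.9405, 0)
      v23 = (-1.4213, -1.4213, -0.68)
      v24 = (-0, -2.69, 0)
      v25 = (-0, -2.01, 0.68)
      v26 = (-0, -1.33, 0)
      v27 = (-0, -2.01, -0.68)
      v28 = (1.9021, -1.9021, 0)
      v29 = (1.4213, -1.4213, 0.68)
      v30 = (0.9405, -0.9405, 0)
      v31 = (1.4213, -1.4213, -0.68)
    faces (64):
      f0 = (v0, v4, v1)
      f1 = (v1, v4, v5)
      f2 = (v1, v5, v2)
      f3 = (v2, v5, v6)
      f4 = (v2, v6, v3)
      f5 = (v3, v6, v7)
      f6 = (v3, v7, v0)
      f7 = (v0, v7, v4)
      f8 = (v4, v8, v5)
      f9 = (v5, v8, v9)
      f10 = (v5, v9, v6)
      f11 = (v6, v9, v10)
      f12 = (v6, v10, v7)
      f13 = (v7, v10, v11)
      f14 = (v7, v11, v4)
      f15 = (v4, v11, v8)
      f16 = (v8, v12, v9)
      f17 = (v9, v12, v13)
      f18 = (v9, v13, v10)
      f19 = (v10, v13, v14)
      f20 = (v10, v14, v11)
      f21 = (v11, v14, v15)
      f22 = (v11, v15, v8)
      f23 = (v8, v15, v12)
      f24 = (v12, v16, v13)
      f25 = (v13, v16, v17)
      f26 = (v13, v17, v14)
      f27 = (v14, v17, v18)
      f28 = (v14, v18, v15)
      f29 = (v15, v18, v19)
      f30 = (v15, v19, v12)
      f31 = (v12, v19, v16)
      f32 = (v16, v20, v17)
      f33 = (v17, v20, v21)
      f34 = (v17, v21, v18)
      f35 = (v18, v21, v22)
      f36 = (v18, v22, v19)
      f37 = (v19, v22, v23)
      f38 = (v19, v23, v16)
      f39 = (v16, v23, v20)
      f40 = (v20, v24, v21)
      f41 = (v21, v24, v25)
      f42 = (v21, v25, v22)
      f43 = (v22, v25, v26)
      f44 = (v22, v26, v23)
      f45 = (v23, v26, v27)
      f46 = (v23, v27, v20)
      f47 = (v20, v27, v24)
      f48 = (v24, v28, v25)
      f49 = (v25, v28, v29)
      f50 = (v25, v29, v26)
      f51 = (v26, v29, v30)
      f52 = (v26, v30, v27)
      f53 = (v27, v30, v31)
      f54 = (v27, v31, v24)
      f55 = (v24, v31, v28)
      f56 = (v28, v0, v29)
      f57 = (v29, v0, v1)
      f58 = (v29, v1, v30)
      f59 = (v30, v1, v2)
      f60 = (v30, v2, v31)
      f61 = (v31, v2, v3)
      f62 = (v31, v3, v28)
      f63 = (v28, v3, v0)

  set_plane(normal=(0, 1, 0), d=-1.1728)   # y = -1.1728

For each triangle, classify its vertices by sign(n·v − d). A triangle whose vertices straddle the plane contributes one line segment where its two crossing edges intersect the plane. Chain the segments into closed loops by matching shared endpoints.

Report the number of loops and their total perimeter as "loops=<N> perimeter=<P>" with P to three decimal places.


loops=2 perimeter=9.269

Straddling triangles (20 of 64):
  (v16,v20,v17) [+-+] → (-2.2042, -1.1728, 0)–(-1.94347, -1.1728, 0.260724)  len=0.3687
  (v17,v20,v21) [+--] → (-1.94347, -1.1728, 0.260724)–(-1.52423, -1.1728, 0.68)  len=0.5929
  (v17,v21,v18) [+-+] → (-1.52423, -1.1728, 0.68)–(-1.40534, -1.1728, 0.561109)  len=0.1681
  (v18,v21,v22) [+-+] → (-1.40534, -1.1728, 0.561109)–(-1.1728, -1.1728, 0.328544)  len=0.3289
  (v19,v22,v23) [++-] → (-1.1728, -1.1728, -0.328544)–(-1.52423, -1.1728, -0.68)  len=0.4970
  (v19,v23,v16) [+-+] → (-1.52423, -1.1728, -0.68)–(-1.64312, -1.1728, -0.561109)  len=0.1681
  (v16,v23,v20) [+--] → (-1.64312, -1.1728, -0.561109)–(-2.2042, -1.1728, 0)  len=0.7935
  (v21,v25,v22) [--+] → (-0.736219, -1.1728, 0.147699)–(-1.1728, -1.1728, 0.328544)  len=0.4726
  (v22,v25,v26) [+--] → (-0.736219, -1.1728, 0.147699)–(-0.37958, -1.1728, 0)  len=0.3860
  (v22,v26,v23) [+--] → (-0.37958, -1.1728, 0)–(-1.1728, -1.1728, -0.328544)  len=0.8586
  (v26,v29,v30) [--+] → (1.1728, -1.1728, 0.328544)–(0.37958, -1.1728, 0)  len=0.8586
  (v26,v30,v27) [-+-] → (0.37958, -1.1728, 0)–(0.736219, -1.1728, -0.147699)  len=0.3860
  (v27,v30,v31) [-+-] → (0.736219, -1.1728, -0.147699)–(1.1728, -1.1728, -0.328544)  len=0.4726
  (v28,v0,v29) [-+-] → (2.2042, -1.1728, 0)–(1.64312, -1.1728, 0.561109)  len=0.7935
  (v29,v0,v1) [-++] → (1.64312, -1.1728, 0.561109)–(1.52423, -1.1728, 0.68)  len=0.1681
  (v29,v1,v30) [-++] → (1.52423, -1.1728, 0.68)–(1.1728, -1.1728, 0.328544)  len=0.4970
  (v30,v2,v31) [++-] → (1.40534, -1.1728, -0.561109)–(1.1728, -1.1728, -0.328544)  len=0.3289
  (v31,v2,v3) [-++] → (1.40534, -1.1728, -0.561109)–(1.52423, -1.1728, -0.68)  len=0.1681
  (v31,v3,v28) [-+-] → (1.52423, -1.1728, -0.68)–(1.94347, -1.1728, -0.260724)  len=0.5929
  (v28,v3,v0) [-++] → (1.94347, -1.1728, -0.260724)–(2.2042, -1.1728, 0)  len=0.3687

Chained into 2 loop(s):
  loop 1: 10 segments, perimeter = 4.6344
  loop 2: 10 segments, perimeter = 4.6344
Total perimeter = 9.269


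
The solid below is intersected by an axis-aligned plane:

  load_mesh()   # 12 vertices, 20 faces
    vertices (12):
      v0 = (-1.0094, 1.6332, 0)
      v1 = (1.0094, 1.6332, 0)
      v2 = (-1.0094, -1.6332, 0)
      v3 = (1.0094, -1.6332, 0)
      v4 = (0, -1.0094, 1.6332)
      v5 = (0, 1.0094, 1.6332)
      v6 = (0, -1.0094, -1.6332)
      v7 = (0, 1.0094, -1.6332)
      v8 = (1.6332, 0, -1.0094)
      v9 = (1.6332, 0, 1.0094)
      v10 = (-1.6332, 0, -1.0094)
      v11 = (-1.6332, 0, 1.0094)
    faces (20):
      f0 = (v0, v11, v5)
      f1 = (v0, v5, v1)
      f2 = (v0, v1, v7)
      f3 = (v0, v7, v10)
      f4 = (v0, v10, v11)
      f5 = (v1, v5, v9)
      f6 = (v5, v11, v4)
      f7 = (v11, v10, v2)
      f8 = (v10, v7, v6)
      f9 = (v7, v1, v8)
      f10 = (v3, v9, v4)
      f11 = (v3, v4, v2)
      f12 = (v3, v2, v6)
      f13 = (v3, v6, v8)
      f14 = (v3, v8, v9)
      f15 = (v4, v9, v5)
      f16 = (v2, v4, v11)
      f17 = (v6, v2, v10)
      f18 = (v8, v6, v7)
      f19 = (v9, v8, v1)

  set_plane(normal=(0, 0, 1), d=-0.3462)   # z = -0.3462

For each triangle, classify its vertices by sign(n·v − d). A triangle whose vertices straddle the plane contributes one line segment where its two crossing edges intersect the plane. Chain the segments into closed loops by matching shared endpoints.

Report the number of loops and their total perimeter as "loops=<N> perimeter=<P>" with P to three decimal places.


loops=1 perimeter=10.197

Straddling triangles (10 of 20):
  (v0,v1,v7) [++-] → (0.795431, 1.50097, -0.3462)–(-0.795431, 1.50097, -0.3462)  len=1.5909
  (v0,v7,v10) [+--] → (-0.795431, 1.50097, -0.3462)–(-1.22335, 1.07305, -0.3462)  len=0.6052
  (v0,v10,v11) [+-+] → (-1.22335, 1.07305, -0.3462)–(-1.6332, 0, -0.3462)  len=1.1487
  (v11,v10,v2) [+-+] → (-1.6332, 0, -0.3462)–(-1.22335, -1.07305, -0.3462)  len=1.1487
  (v7,v1,v8) [-+-] → (0.795431, 1.50097, -0.3462)–(1.22335, 1.07305, -0.3462)  len=0.6052
  (v3,v2,v6) [++-] → (-0.795431, -1.50097, -0.3462)–(0.795431, -1.50097, -0.3462)  len=1.5909
  (v3,v6,v8) [+--] → (0.795431, -1.50097, -0.3462)–(1.22335, -1.07305, -0.3462)  len=0.6052
  (v3,v8,v9) [+-+] → (1.22335, -1.07305, -0.3462)–(1.6332, 0, -0.3462)  len=1.1487
  (v6,v2,v10) [-+-] → (-0.795431, -1.50097, -0.3462)–(-1.22335, -1.07305, -0.3462)  len=0.6052
  (v9,v8,v1) [+-+] → (1.6332, 0, -0.3462)–(1.22335, 1.07305, -0.3462)  len=1.1487

Chained into 1 loop(s):
  loop 1: 10 segments, perimeter = 10.1970
Total perimeter = 10.197


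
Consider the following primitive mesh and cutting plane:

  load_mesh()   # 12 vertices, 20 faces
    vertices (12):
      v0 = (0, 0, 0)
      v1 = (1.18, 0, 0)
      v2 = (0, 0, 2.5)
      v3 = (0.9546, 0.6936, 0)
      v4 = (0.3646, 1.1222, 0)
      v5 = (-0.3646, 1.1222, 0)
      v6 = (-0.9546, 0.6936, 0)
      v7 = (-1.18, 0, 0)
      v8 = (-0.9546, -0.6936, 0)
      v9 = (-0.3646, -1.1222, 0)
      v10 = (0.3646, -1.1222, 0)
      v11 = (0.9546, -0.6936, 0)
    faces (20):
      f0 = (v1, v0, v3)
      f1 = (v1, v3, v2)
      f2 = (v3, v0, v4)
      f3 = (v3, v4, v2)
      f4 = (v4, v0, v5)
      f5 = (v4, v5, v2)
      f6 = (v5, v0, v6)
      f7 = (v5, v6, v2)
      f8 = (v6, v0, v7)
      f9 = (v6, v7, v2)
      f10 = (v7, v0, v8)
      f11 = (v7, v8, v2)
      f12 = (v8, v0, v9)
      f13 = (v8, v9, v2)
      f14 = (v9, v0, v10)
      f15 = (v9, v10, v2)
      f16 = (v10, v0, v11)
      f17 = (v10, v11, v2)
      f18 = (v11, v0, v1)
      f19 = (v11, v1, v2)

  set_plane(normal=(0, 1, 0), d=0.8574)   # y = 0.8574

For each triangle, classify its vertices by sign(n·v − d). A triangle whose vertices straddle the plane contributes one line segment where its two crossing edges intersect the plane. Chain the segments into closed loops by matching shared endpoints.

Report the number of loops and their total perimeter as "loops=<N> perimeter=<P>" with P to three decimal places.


Straddling triangles (6 of 20):
  (v3,v0,v4) [--+] → (0.278567, 0.8574, 0)–(0.729117, 0.8574, 0)  len=0.4505
  (v3,v4,v2) [-+-] → (0.729117, 0.8574, 0)–(0.278567, 0.8574, 0.589913)  len=0.7423
  (v4,v0,v5) [+-+] → (0.278567, 0.8574, 0)–(-0.278567, 0.8574, 0)  len=0.5571
  (v4,v5,v2) [++-] → (-0.278567, 0.8574, 0.589913)–(0.278567, 0.8574, 0.589913)  len=0.5571
  (v5,v0,v6) [+--] → (-0.278567, 0.8574, 0)–(-0.729117, 0.8574, 0)  len=0.4505
  (v5,v6,v2) [+--] → (-0.729117, 0.8574, 0)–(-0.278567, 0.8574, 0.589913)  len=0.7423

Chained into 1 loop(s):
  loop 1: 6 segments, perimeter = 3.4999
Total perimeter = 3.500

loops=1 perimeter=3.500


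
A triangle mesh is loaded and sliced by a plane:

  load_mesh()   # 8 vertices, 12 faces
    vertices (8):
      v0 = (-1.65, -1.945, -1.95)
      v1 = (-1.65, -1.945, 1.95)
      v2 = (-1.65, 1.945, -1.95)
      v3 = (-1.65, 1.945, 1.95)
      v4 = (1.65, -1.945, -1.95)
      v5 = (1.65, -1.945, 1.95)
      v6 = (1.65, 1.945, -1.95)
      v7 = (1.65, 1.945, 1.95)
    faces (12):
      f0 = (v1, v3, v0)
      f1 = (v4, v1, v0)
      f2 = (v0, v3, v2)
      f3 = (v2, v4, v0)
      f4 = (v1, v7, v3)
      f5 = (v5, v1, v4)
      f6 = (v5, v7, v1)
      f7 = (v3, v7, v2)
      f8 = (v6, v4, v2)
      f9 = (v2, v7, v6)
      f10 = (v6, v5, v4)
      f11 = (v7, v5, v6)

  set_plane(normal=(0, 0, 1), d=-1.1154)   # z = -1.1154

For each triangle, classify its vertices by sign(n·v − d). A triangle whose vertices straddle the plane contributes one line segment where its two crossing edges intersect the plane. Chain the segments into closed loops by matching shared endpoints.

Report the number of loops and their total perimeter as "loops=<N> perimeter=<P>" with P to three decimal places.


loops=1 perimeter=14.380

Straddling triangles (8 of 12):
  (v1,v3,v0) [++-] → (-1.65, -1.11254, -1.1154)–(-1.65, -1.945, -1.1154)  len=0.8325
  (v4,v1,v0) [-+-] → (0.9438, -1.945, -1.1154)–(-1.65, -1.945, -1.1154)  len=2.5938
  (v0,v3,v2) [-+-] → (-1.65, -1.11254, -1.1154)–(-1.65, 1.945, -1.1154)  len=3.0575
  (v5,v1,v4) [++-] → (0.9438, -1.945, -1.1154)–(1.65, -1.945, -1.1154)  len=0.7062
  (v3,v7,v2) [++-] → (-0.9438, 1.945, -1.1154)–(-1.65, 1.945, -1.1154)  len=0.7062
  (v2,v7,v6) [-+-] → (-0.9438, 1.945, -1.1154)–(1.65, 1.945, -1.1154)  len=2.5938
  (v6,v5,v4) [-+-] → (1.65, 1.11254, -1.1154)–(1.65, -1.945, -1.1154)  len=3.0575
  (v7,v5,v6) [++-] → (1.65, 1.11254, -1.1154)–(1.65, 1.945, -1.1154)  len=0.8325

Chained into 1 loop(s):
  loop 1: 8 segments, perimeter = 14.3800
Total perimeter = 14.380


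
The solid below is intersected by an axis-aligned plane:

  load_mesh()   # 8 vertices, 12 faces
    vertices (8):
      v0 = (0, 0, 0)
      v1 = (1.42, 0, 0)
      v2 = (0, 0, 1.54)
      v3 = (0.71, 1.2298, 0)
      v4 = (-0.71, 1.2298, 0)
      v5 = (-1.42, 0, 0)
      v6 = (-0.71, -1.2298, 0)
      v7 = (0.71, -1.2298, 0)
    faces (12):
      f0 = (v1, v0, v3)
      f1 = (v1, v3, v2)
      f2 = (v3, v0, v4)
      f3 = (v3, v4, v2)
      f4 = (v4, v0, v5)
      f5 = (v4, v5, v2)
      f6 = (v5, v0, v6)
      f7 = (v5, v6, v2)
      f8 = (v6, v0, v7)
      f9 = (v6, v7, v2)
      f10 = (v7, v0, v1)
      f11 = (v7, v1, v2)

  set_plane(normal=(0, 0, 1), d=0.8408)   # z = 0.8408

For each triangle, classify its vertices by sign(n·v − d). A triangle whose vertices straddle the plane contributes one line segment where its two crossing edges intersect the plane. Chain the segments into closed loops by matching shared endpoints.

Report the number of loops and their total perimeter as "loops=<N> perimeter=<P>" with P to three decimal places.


loops=1 perimeter=3.868

Straddling triangles (6 of 12):
  (v1,v3,v2) [--+] → (0.322358, 0.558361, 0.8408)–(0.644717, 0, 0.8408)  len=0.6447
  (v3,v4,v2) [--+] → (-0.322358, 0.558361, 0.8408)–(0.322358, 0.558361, 0.8408)  len=0.6447
  (v4,v5,v2) [--+] → (-0.644717, 0, 0.8408)–(-0.322358, 0.558361, 0.8408)  len=0.6447
  (v5,v6,v2) [--+] → (-0.322358, -0.558361, 0.8408)–(-0.644717, 0, 0.8408)  len=0.6447
  (v6,v7,v2) [--+] → (0.322358, -0.558361, 0.8408)–(-0.322358, -0.558361, 0.8408)  len=0.6447
  (v7,v1,v2) [--+] → (0.644717, 0, 0.8408)–(0.322358, -0.558361, 0.8408)  len=0.6447

Chained into 1 loop(s):
  loop 1: 6 segments, perimeter = 3.8684
Total perimeter = 3.868


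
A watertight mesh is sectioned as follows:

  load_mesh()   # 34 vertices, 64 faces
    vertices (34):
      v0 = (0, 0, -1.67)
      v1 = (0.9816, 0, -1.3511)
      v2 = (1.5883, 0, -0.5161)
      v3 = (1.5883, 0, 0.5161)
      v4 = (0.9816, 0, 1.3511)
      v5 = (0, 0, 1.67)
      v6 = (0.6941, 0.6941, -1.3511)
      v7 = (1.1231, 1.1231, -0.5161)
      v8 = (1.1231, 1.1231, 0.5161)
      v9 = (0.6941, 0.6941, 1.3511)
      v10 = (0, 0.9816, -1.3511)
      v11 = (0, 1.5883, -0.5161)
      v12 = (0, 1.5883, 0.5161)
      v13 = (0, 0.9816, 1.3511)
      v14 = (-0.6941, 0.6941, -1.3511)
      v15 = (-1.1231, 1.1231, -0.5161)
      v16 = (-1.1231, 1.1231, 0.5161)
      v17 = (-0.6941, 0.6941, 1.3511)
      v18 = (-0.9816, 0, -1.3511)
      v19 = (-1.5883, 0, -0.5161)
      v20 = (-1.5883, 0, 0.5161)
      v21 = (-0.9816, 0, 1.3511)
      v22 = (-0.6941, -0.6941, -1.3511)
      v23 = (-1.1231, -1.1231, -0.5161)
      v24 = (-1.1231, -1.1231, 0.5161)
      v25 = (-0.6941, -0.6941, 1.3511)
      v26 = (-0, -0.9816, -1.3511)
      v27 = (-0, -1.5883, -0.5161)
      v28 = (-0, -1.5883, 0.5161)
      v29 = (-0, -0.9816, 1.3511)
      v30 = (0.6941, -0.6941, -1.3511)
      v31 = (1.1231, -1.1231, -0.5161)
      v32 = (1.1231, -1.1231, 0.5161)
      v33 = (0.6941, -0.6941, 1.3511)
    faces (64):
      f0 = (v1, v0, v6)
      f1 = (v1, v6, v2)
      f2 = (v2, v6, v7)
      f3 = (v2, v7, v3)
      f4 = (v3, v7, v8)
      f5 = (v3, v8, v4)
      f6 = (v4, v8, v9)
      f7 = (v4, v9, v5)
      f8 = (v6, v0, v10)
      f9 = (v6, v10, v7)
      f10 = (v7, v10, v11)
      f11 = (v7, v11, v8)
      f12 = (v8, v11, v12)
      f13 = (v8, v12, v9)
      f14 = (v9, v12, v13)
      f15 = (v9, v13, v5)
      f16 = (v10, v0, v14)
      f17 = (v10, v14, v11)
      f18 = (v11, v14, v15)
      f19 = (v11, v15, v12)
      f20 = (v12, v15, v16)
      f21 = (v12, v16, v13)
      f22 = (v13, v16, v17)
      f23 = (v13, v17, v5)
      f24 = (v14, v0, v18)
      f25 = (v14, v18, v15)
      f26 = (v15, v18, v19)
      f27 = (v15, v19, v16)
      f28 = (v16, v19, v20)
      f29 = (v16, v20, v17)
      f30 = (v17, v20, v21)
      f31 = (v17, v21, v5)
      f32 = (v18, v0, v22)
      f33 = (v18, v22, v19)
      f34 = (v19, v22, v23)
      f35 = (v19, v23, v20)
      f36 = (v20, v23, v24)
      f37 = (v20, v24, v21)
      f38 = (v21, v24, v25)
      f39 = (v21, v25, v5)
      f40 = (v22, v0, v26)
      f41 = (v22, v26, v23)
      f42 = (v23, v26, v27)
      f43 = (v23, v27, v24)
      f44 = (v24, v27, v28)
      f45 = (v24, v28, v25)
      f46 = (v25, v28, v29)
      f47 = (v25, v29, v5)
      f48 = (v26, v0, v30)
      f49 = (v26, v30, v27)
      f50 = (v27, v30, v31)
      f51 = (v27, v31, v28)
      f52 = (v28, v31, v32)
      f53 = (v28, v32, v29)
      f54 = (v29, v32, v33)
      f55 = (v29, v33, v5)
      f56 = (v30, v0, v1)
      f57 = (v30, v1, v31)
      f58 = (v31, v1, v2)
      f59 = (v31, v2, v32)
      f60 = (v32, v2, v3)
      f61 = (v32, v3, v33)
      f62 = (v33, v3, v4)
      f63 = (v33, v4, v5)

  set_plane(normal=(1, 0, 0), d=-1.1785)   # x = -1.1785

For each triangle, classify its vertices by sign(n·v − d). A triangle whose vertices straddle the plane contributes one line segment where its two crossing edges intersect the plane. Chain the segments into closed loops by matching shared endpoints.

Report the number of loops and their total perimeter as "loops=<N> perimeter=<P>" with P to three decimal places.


loops=1 perimeter=6.620

Straddling triangles (10 of 64):
  (v15,v18,v19) [++-] → (-1.1785, 0, -1.08011)–(-1.1785, 0.989352, -0.5161)  len=1.1388
  (v15,v19,v16) [+-+] → (-1.1785, 0.989352, -0.5161)–(-1.1785, 0.989352, 0.393177)  len=0.9093
  (v16,v19,v20) [+--] → (-1.1785, 0.989352, 0.393177)–(-1.1785, 0.989352, 0.5161)  len=0.1229
  (v16,v20,v17) [+-+] → (-1.1785, 0.989352, 0.5161)–(-1.1785, 0.318097, 0.898769)  len=0.7727
  (v17,v20,v21) [+-+] → (-1.1785, 0.318097, 0.898769)–(-1.1785, 0, 1.08011)  len=0.3662
  (v18,v22,v19) [++-] → (-1.1785, -0.318097, -0.898769)–(-1.1785, 0, -1.08011)  len=0.3662
  (v19,v22,v23) [-++] → (-1.1785, -0.318097, -0.898769)–(-1.1785, -0.989352, -0.5161)  len=0.7727
  (v19,v23,v20) [-+-] → (-1.1785, -0.989352, -0.5161)–(-1.1785, -0.989352, -0.393177)  len=0.1229
  (v20,v23,v24) [-++] → (-1.1785, -0.989352, -0.393177)–(-1.1785, -0.989352, 0.5161)  len=0.9093
  (v20,v24,v21) [-++] → (-1.1785, -0.989352, 0.5161)–(-1.1785, 0, 1.08011)  len=1.1388

Chained into 1 loop(s):
  loop 1: 10 segments, perimeter = 6.6197
Total perimeter = 6.620


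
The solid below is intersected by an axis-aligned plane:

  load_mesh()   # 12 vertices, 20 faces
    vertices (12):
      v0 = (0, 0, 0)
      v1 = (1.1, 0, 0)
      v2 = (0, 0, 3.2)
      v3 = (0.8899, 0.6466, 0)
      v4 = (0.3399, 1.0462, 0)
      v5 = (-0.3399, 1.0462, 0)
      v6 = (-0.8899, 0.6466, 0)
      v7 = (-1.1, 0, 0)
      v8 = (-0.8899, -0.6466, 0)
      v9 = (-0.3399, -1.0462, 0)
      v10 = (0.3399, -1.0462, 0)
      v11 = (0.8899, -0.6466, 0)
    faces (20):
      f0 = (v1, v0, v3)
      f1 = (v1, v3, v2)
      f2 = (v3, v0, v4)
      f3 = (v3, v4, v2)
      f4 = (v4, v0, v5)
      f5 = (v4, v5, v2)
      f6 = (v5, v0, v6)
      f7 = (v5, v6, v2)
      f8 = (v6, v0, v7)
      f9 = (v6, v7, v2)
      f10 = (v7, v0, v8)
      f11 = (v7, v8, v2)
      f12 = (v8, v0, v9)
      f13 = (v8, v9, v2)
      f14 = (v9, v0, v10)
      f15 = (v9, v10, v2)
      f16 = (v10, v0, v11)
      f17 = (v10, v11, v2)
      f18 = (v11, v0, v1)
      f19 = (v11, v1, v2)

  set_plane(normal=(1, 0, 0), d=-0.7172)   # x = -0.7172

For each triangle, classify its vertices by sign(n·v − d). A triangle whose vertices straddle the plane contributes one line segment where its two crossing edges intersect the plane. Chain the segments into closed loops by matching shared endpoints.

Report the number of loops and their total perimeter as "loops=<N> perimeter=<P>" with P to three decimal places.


Straddling triangles (8 of 20):
  (v5,v0,v6) [++-] → (-0.7172, 0.521116, 0)–(-0.7172, 0.772074, 0)  len=0.2510
  (v5,v6,v2) [+-+] → (-0.7172, 0.772074, 0)–(-0.7172, 0.521116, 0.621014)  len=0.6698
  (v6,v0,v7) [-+-] → (-0.7172, 0.521116, 0)–(-0.7172, 0, 0)  len=0.5211
  (v6,v7,v2) [--+] → (-0.7172, 0, 1.1136)–(-0.7172, 0.521116, 0.621014)  len=0.7171
  (v7,v0,v8) [-+-] → (-0.7172, 0, 0)–(-0.7172, -0.521116, 0)  len=0.5211
  (v7,v8,v2) [--+] → (-0.7172, -0.521116, 0.621014)–(-0.7172, 0, 1.1136)  len=0.7171
  (v8,v0,v9) [-++] → (-0.7172, -0.521116, 0)–(-0.7172, -0.772074, 0)  len=0.2510
  (v8,v9,v2) [-++] → (-0.7172, -0.772074, 0)–(-0.7172, -0.521116, 0.621014)  len=0.6698

Chained into 1 loop(s):
  loop 1: 8 segments, perimeter = 4.3179
Total perimeter = 4.318

loops=1 perimeter=4.318


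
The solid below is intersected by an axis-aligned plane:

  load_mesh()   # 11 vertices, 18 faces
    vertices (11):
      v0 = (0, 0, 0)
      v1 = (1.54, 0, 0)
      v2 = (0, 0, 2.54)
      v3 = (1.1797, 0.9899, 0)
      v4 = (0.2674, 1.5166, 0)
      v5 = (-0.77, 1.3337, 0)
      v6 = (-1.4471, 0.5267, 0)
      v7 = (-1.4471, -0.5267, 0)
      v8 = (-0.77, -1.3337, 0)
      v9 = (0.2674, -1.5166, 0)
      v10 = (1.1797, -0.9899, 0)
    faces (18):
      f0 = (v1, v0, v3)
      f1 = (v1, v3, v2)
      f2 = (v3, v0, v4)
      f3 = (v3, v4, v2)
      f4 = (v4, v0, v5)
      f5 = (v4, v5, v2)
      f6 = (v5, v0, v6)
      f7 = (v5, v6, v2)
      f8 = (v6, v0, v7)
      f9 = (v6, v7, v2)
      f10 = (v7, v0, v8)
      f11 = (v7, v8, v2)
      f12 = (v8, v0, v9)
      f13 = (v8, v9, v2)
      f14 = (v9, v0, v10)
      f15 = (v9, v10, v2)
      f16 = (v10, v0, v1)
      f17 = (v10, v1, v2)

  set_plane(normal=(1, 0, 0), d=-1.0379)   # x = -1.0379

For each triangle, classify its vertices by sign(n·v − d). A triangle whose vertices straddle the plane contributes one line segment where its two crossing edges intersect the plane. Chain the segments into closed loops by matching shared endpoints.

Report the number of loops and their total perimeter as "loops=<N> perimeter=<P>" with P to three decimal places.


Straddling triangles (6 of 18):
  (v5,v0,v6) [++-] → (-1.0379, 0.377764, 0)–(-1.0379, 1.0144, 0)  len=0.6366
  (v5,v6,v2) [+-+] → (-1.0379, 1.0144, 0)–(-1.0379, 0.377764, 0.718242)  len=0.9598
  (v6,v0,v7) [-+-] → (-1.0379, 0.377764, 0)–(-1.0379, -0.377764, 0)  len=0.7555
  (v6,v7,v2) [--+] → (-1.0379, -0.377764, 0.718242)–(-1.0379, 0.377764, 0.718242)  len=0.7555
  (v7,v0,v8) [-++] → (-1.0379, -0.377764, 0)–(-1.0379, -1.0144, 0)  len=0.6366
  (v7,v8,v2) [-++] → (-1.0379, -1.0144, 0)–(-1.0379, -0.377764, 0.718242)  len=0.9598

Chained into 1 loop(s):
  loop 1: 6 segments, perimeter = 4.7039
Total perimeter = 4.704

loops=1 perimeter=4.704


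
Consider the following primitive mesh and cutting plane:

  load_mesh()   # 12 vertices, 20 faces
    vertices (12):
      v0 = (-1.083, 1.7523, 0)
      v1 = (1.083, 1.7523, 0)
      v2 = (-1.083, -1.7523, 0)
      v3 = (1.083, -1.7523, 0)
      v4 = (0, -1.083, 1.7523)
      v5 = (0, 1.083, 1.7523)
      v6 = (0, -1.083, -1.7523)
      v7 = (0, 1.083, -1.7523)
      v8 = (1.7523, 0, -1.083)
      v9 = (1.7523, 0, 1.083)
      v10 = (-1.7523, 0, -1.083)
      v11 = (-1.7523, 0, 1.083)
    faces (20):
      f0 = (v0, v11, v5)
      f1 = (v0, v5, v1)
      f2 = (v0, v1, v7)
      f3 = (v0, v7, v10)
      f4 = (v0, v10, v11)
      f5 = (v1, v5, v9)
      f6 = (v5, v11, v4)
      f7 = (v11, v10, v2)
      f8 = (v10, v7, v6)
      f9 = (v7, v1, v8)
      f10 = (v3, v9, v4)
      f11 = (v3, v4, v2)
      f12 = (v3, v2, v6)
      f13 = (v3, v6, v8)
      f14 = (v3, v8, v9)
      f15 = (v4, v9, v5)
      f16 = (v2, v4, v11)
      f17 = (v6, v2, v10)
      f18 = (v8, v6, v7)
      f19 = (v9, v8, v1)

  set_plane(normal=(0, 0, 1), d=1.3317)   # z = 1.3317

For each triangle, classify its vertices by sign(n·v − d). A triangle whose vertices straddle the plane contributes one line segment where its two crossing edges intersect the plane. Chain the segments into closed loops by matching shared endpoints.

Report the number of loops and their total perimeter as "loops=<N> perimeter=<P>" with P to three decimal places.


loops=1 perimeter=7.408

Straddling triangles (8 of 20):
  (v0,v11,v5) [--+] → (-1.10118, 0.402424, 1.3317)–(-0.25995, 1.24365, 1.3317)  len=1.1897
  (v0,v5,v1) [-+-] → (-0.25995, 1.24365, 1.3317)–(0.25995, 1.24365, 1.3317)  len=0.5199
  (v1,v5,v9) [-+-] → (0.25995, 1.24365, 1.3317)–(1.10118, 0.402424, 1.3317)  len=1.1897
  (v5,v11,v4) [+-+] → (-1.10118, 0.402424, 1.3317)–(-1.10118, -0.402424, 1.3317)  len=0.8048
  (v3,v9,v4) [--+] → (1.10118, -0.402424, 1.3317)–(0.25995, -1.24365, 1.3317)  len=1.1897
  (v3,v4,v2) [-+-] → (0.25995, -1.24365, 1.3317)–(-0.25995, -1.24365, 1.3317)  len=0.5199
  (v4,v9,v5) [+-+] → (1.10118, -0.402424, 1.3317)–(1.10118, 0.402424, 1.3317)  len=0.8048
  (v2,v4,v11) [-+-] → (-0.25995, -1.24365, 1.3317)–(-1.10118, -0.402424, 1.3317)  len=1.1897

Chained into 1 loop(s):
  loop 1: 8 segments, perimeter = 7.4082
Total perimeter = 7.408


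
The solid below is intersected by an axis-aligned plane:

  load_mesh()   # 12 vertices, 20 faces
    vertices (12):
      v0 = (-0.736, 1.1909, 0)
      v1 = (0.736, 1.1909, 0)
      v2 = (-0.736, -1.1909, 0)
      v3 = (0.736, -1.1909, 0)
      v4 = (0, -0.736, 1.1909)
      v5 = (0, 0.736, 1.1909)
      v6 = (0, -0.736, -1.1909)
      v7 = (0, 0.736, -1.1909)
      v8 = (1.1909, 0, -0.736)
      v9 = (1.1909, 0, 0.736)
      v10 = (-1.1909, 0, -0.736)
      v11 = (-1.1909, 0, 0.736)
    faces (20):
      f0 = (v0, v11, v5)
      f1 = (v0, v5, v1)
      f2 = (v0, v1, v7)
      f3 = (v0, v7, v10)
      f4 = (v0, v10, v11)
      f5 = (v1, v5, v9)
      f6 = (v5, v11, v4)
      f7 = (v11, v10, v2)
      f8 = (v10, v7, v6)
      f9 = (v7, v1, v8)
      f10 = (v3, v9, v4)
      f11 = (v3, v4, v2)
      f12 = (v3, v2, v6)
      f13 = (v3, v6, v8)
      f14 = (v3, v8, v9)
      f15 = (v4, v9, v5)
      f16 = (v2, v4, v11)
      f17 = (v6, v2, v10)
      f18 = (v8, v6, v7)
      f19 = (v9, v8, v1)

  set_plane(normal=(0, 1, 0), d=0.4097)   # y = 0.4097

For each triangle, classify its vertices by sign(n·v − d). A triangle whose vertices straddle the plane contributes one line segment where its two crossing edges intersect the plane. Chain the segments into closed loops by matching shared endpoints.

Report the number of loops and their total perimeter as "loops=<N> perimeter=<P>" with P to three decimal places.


Straddling triangles (10 of 20):
  (v0,v11,v5) [+-+] → (-1.0344, 0.4097, 0.482797)–(-0.527976, 0.4097, 0.989224)  len=0.7162
  (v0,v7,v10) [++-] → (-0.527976, 0.4097, -0.989224)–(-1.0344, 0.4097, -0.482797)  len=0.7162
  (v0,v10,v11) [+--] → (-1.0344, 0.4097, -0.482797)–(-1.0344, 0.4097, 0.482797)  len=0.9656
  (v1,v5,v9) [++-] → (0.527976, 0.4097, 0.989224)–(1.0344, 0.4097, 0.482797)  len=0.7162
  (v5,v11,v4) [+--] → (-0.527976, 0.4097, 0.989224)–(0, 0.4097, 1.1909)  len=0.5652
  (v10,v7,v6) [-+-] → (-0.527976, 0.4097, -0.989224)–(0, 0.4097, -1.1909)  len=0.5652
  (v7,v1,v8) [++-] → (1.0344, 0.4097, -0.482797)–(0.527976, 0.4097, -0.989224)  len=0.7162
  (v4,v9,v5) [--+] → (0.527976, 0.4097, 0.989224)–(0, 0.4097, 1.1909)  len=0.5652
  (v8,v6,v7) [--+] → (0, 0.4097, -1.1909)–(0.527976, 0.4097, -0.989224)  len=0.5652
  (v9,v8,v1) [--+] → (1.0344, 0.4097, -0.482797)–(1.0344, 0.4097, 0.482797)  len=0.9656

Chained into 1 loop(s):
  loop 1: 10 segments, perimeter = 7.0567
Total perimeter = 7.057

loops=1 perimeter=7.057


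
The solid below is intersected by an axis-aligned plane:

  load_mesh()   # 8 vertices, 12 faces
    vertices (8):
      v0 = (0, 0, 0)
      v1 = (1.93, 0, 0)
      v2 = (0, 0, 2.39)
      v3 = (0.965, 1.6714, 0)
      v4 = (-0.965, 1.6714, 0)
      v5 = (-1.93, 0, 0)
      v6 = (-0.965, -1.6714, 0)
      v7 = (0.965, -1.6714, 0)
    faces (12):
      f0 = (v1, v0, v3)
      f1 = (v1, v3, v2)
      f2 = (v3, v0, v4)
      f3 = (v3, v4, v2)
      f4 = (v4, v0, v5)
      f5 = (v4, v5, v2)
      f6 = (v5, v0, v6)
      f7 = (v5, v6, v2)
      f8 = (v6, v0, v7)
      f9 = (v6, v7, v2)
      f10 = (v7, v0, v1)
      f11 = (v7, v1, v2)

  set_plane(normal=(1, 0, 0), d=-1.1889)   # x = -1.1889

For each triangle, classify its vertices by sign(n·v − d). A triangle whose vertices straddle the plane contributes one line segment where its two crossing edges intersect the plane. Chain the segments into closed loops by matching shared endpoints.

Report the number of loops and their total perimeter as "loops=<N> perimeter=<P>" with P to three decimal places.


loops=1 perimeter=5.723

Straddling triangles (4 of 12):
  (v4,v0,v5) [++-] → (-1.1889, 0, 0)–(-1.1889, 1.2836, 0)  len=1.2836
  (v4,v5,v2) [+-+] → (-1.1889, 1.2836, 0)–(-1.1889, 0, 0.917735)  len=1.5779
  (v5,v0,v6) [-++] → (-1.1889, 0, 0)–(-1.1889, -1.2836, 0)  len=1.2836
  (v5,v6,v2) [-++] → (-1.1889, -1.2836, 0)–(-1.1889, 0, 0.917735)  len=1.5779

Chained into 1 loop(s):
  loop 1: 4 segments, perimeter = 5.7231
Total perimeter = 5.723


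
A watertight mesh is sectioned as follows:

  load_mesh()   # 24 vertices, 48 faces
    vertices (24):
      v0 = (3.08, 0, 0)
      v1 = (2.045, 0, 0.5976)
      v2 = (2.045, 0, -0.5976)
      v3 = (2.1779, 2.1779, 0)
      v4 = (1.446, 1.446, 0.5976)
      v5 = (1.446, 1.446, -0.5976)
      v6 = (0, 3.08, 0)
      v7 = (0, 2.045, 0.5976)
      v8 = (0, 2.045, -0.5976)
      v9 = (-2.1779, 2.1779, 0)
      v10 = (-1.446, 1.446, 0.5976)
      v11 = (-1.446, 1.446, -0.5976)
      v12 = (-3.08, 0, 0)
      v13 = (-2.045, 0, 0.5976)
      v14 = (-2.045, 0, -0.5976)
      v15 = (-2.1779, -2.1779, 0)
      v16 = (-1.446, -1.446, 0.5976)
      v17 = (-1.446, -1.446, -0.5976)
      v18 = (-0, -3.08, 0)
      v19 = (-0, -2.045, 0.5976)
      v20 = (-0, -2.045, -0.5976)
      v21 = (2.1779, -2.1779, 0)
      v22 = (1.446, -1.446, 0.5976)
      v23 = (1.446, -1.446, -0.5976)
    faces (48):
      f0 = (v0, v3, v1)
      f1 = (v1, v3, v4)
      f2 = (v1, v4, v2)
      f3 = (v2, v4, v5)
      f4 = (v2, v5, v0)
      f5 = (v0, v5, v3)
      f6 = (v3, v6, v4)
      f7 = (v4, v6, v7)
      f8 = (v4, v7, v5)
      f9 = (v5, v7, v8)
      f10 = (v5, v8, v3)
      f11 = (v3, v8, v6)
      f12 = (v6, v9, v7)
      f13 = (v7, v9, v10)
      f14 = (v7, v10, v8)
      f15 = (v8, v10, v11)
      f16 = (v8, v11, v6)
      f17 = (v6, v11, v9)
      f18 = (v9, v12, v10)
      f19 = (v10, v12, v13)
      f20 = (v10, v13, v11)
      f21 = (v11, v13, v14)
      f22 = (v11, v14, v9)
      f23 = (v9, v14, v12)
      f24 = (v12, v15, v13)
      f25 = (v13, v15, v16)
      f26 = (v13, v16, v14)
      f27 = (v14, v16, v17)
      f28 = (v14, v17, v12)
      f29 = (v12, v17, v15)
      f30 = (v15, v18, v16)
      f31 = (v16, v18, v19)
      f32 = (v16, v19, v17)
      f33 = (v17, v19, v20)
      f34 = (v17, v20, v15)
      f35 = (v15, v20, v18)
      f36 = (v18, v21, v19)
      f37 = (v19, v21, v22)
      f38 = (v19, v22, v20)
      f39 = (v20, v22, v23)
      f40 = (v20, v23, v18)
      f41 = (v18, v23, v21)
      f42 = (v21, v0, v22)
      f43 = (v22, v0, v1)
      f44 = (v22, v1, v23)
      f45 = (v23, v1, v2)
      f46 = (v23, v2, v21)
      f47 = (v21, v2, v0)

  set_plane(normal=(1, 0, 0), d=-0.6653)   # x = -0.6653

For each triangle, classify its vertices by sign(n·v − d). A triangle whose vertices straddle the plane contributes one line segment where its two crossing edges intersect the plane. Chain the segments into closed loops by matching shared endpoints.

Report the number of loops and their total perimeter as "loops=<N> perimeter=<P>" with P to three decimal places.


Straddling triangles (12 of 48):
  (v6,v9,v7) [+-+] → (-0.6653, 2.80443, 0)–(-0.6653, 2.0856, 0.415046)  len=0.8300
  (v7,v9,v10) [+--] → (-0.6653, 2.0856, 0.415046)–(-0.6653, 1.7694, 0.5976)  len=0.3651
  (v7,v10,v8) [+-+] → (-0.6653, 1.7694, 0.5976)–(-0.6653, 1.7694, -0.0476923)  len=0.6453
  (v8,v10,v11) [+--] → (-0.6653, 1.7694, -0.0476923)–(-0.6653, 1.7694, -0.5976)  len=0.5499
  (v8,v11,v6) [+-+] → (-0.6653, 1.7694, -0.5976)–(-0.6653, 2.3282, -0.274954)  len=0.6453
  (v6,v11,v9) [+--] → (-0.6653, 2.3282, -0.274954)–(-0.6653, 2.80443, 0)  len=0.5499
  (v15,v18,v16) [-+-] → (-0.6653, -2.80443, 0)–(-0.6653, -2.3282, 0.274954)  len=0.5499
  (v16,v18,v19) [-++] → (-0.6653, -2.3282, 0.274954)–(-0.6653, -1.7694, 0.5976)  len=0.6453
  (v16,v19,v17) [-+-] → (-0.6653, -1.7694, 0.5976)–(-0.6653, -1.7694, 0.0476923)  len=0.5499
  (v17,v19,v20) [-++] → (-0.6653, -1.7694, 0.0476923)–(-0.6653, -1.7694, -0.5976)  len=0.6453
  (v17,v20,v15) [-+-] → (-0.6653, -1.7694, -0.5976)–(-0.6653, -2.0856, -0.415046)  len=0.3651
  (v15,v20,v18) [-++] → (-0.6653, -2.0856, -0.415046)–(-0.6653, -2.80443, 0)  len=0.8300

Chained into 2 loop(s):
  loop 1: 6 segments, perimeter = 3.5855
  loop 2: 6 segments, perimeter = 3.5855
Total perimeter = 7.171

loops=2 perimeter=7.171
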